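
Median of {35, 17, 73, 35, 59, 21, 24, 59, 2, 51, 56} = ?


Sorted: 2, 17, 21, 24, 35, 35, 51, 56, 59, 59, 73
n = 11 (odd)
Middle value = 35

Median = 35


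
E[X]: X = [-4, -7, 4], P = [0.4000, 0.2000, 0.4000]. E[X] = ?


E[X] = -4*0.4000 - 7*0.2000 + 4*0.4000
= -1.6000 - 1.4000 + 1.6000
= -1.4000

E[X] = -1.4000


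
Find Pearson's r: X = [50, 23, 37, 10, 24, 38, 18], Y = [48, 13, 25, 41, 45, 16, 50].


Mean X = 28.5714, Mean Y = 34.0000
SD X = 12.692598, SD Y = 14.481515
Cov = -25.428571
r = -25.428571/(12.692598*14.481515) = -0.1383

r = -0.1383


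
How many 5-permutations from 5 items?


P(5,5) = 5!/0!
= 120/1
= 120

P(5,5) = 120


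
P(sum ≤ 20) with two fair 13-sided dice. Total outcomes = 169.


Total outcomes = 13×13 = 169
Favorable (sum ≤ 20): 148
P = 148/169 = 0.8757

P = 0.8757


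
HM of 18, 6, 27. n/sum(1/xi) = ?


Sum of reciprocals = 1/18 + 1/6 + 1/27 = 0.259259
HM = 3/0.259259 = 11.5714

HM = 11.5714


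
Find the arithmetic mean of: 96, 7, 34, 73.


Sum = 96 + 7 + 34 + 73 = 210
n = 4
Mean = 210/4 = 52.5000

Mean = 52.5000


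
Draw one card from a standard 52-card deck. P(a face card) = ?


12 face cards in 52 cards
P = 12/52 = 0.2308

P = 0.2308


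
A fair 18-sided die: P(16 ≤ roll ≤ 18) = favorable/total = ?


Favorable outcomes (16 ≤ roll ≤ 18): 3
Total outcomes = 18
P = 3/18 = 0.1667

P = 0.1667


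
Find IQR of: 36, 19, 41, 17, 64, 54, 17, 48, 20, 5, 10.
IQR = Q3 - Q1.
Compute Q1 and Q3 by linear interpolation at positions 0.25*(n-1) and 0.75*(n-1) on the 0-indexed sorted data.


Sorted: 5, 10, 17, 17, 19, 20, 36, 41, 48, 54, 64
Q1 (25th %ile) = 17.0000
Q3 (75th %ile) = 44.5000
IQR = 44.5000 - 17.0000 = 27.5000

IQR = 27.5000


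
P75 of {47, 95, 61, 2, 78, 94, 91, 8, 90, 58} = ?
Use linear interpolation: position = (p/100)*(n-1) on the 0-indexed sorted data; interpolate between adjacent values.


Sorted: 2, 8, 47, 58, 61, 78, 90, 91, 94, 95
n = 10
Index = 75/100 * 9 = 6.7500
Lower = data[6] = 90, Upper = data[7] = 91
P75 = 90 + 0.7500*(1) = 90.7500

P75 = 90.7500


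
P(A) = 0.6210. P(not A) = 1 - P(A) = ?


P(not A) = 1 - 0.6210 = 0.3790

P(not A) = 0.3790


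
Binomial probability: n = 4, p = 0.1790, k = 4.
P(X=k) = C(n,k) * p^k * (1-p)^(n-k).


C(4,4) = 1
p^4 = 0.001027
(1-p)^0 = 1.000000
P = 1 * 0.001027 * 1.000000 = 0.0010

P(X=4) = 0.0010


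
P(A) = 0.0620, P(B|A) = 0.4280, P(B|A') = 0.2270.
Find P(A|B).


P(B) = P(B|A)*P(A) + P(B|A')*P(A')
= 0.4280*0.0620 + 0.2270*0.9380
= 0.026536 + 0.212926 = 0.239462
P(A|B) = 0.026536/0.239462 = 0.1108

P(A|B) = 0.1108


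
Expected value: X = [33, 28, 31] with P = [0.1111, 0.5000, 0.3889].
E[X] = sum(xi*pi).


E[X] = 33*0.1111 + 28*0.5000 + 31*0.3889
= 3.6663 + 14.0000 + 12.0559
= 29.7222

E[X] = 29.7222


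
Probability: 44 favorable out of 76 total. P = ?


P = 44/76 = 0.5789

P = 0.5789


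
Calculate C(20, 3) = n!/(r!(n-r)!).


C(20,3) = 20!/(3! × 17!)
= 2432902008176640000/(6 × 355687428096000)
= 1140

C(20,3) = 1140


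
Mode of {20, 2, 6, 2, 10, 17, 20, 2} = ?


Frequencies: 2:3, 6:1, 10:1, 17:1, 20:2
Max frequency = 3
Mode = 2

Mode = 2


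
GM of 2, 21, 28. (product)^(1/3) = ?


Product = 2 × 21 × 28 = 1176
GM = 1176^(1/3) = 10.5553

GM = 10.5553


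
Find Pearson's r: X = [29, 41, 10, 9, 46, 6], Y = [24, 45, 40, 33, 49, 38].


Mean X = 23.5000, Mean Y = 38.1667
SD X = 16.028620, SD Y = 8.112062
Cov = 56.416667
r = 56.416667/(16.028620*8.112062) = 0.4339

r = 0.4339


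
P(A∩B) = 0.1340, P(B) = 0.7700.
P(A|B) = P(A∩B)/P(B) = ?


P(A|B) = 0.1340/0.7700 = 0.1740

P(A|B) = 0.1740


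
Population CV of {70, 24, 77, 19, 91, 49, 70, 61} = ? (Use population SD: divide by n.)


Mean = 57.6250
SD = 23.7273
CV = (23.7273/57.6250)*100 = 41.1753%

CV = 41.1753%


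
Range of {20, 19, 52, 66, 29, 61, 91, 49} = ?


Max = 91, Min = 19
Range = 91 - 19 = 72

Range = 72


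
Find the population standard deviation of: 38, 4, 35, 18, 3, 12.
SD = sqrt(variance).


Mean = 18.3333
Variance = 190.8889
SD = sqrt(190.8889) = 13.8163

SD = 13.8163


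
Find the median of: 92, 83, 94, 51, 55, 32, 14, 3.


Sorted: 3, 14, 32, 51, 55, 83, 92, 94
n = 8 (even)
Middle values: 51 and 55
Median = (51+55)/2 = 53.0000

Median = 53.0000


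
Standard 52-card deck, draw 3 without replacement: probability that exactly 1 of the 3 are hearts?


Hypergeometric: P(X=1) = C(13,1)·C(39,2) / C(52,3)
= 13 × 741 / 22100
= 9633/22100 = 0.4359

P = 0.4359


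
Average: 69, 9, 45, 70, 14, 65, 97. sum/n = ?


Sum = 69 + 9 + 45 + 70 + 14 + 65 + 97 = 369
n = 7
Mean = 369/7 = 52.7143

Mean = 52.7143


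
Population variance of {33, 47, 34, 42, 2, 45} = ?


Mean = 33.8333
Squared deviations: 0.6944, 173.3611, 0.0278, 66.6944, 1013.3611, 124.6944
Sum = 1378.8333
Variance = 1378.8333/6 = 229.8056

Variance = 229.8056


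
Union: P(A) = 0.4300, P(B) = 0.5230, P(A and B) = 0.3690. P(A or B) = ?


P(A∪B) = 0.4300 + 0.5230 - 0.3690
= 0.9530 - 0.3690
= 0.5840

P(A∪B) = 0.5840


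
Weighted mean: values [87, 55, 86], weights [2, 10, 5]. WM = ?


Numerator = 87*2 + 55*10 + 86*5 = 1154
Denominator = 2 + 10 + 5 = 17
WM = 1154/17 = 67.8824

WM = 67.8824


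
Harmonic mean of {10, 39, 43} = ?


Sum of reciprocals = 1/10 + 1/39 + 1/43 = 0.148897
HM = 3/0.148897 = 20.1482

HM = 20.1482


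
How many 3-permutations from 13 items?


P(13,3) = 13!/10!
= 6227020800/3628800
= 1716

P(13,3) = 1716


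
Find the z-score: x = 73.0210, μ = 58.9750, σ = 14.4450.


z = (73.0210 - 58.9750)/14.4450
= 14.0460/14.4450
= 0.9724

z = 0.9724


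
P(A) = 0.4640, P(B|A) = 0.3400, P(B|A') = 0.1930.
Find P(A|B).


P(B) = P(B|A)*P(A) + P(B|A')*P(A')
= 0.3400*0.4640 + 0.1930*0.5360
= 0.157760 + 0.103448 = 0.261208
P(A|B) = 0.157760/0.261208 = 0.6040

P(A|B) = 0.6040


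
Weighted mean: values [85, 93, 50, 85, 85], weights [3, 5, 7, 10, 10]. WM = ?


Numerator = 85*3 + 93*5 + 50*7 + 85*10 + 85*10 = 2770
Denominator = 3 + 5 + 7 + 10 + 10 = 35
WM = 2770/35 = 79.1429

WM = 79.1429


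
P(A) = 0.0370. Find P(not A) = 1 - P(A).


P(not A) = 1 - 0.0370 = 0.9630

P(not A) = 0.9630


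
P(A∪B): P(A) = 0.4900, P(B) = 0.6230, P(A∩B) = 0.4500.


P(A∪B) = 0.4900 + 0.6230 - 0.4500
= 1.1130 - 0.4500
= 0.6630

P(A∪B) = 0.6630


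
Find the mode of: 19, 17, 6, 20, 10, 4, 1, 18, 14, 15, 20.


Frequencies: 1:1, 4:1, 6:1, 10:1, 14:1, 15:1, 17:1, 18:1, 19:1, 20:2
Max frequency = 2
Mode = 20

Mode = 20


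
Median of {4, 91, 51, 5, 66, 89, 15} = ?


Sorted: 4, 5, 15, 51, 66, 89, 91
n = 7 (odd)
Middle value = 51

Median = 51


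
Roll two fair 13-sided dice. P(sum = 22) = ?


Total outcomes = 13×13 = 169
Favorable (sum = 22): 5
P = 5/169 = 0.0296

P = 0.0296


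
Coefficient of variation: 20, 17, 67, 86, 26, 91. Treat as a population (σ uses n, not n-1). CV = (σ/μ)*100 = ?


Mean = 51.1667
SD = 31.1524
CV = (31.1524/51.1667)*100 = 60.8842%

CV = 60.8842%


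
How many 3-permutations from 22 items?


P(22,3) = 22!/19!
= 1124000727777607680000/121645100408832000
= 9240

P(22,3) = 9240


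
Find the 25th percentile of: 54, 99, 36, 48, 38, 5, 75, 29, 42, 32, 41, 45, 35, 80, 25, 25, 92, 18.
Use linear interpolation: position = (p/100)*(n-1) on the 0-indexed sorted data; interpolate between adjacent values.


Sorted: 5, 18, 25, 25, 29, 32, 35, 36, 38, 41, 42, 45, 48, 54, 75, 80, 92, 99
n = 18
Index = 25/100 * 17 = 4.2500
Lower = data[4] = 29, Upper = data[5] = 32
P25 = 29 + 0.2500*(3) = 29.7500

P25 = 29.7500


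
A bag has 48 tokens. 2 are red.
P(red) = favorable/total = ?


P = 2/48 = 0.0417

P = 0.0417


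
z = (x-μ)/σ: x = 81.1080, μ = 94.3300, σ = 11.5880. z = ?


z = (81.1080 - 94.3300)/11.5880
= -13.2220/11.5880
= -1.1410

z = -1.1410


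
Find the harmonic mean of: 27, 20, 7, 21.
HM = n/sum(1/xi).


Sum of reciprocals = 1/27 + 1/20 + 1/7 + 1/21 = 0.277513
HM = 4/0.277513 = 14.4137

HM = 14.4137


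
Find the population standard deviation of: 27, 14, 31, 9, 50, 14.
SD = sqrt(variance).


Mean = 24.1667
Variance = 193.1389
SD = sqrt(193.1389) = 13.8974

SD = 13.8974


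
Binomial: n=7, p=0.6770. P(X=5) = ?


C(7,5) = 21
p^5 = 0.142214
(1-p)^2 = 0.104329
P = 21 * 0.142214 * 0.104329 = 0.3116

P(X=5) = 0.3116


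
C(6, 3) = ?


C(6,3) = 6!/(3! × 3!)
= 720/(6 × 6)
= 20

C(6,3) = 20


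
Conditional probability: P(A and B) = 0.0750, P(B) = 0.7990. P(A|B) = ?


P(A|B) = 0.0750/0.7990 = 0.0939

P(A|B) = 0.0939


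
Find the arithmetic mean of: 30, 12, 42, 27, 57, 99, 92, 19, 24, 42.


Sum = 30 + 12 + 42 + 27 + 57 + 99 + 92 + 19 + 24 + 42 = 444
n = 10
Mean = 444/10 = 44.4000

Mean = 44.4000


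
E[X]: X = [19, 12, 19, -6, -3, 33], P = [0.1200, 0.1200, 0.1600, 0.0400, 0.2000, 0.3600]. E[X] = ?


E[X] = 19*0.1200 + 12*0.1200 + 19*0.1600 - 6*0.0400 - 3*0.2000 + 33*0.3600
= 2.2800 + 1.4400 + 3.0400 - 0.2400 - 0.6000 + 11.8800
= 17.8000

E[X] = 17.8000


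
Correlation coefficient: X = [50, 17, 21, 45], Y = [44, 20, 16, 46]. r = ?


Mean X = 33.2500, Mean Y = 31.5000
SD X = 14.428704, SD Y = 13.592277
Cov = 189.125000
r = 189.125000/(14.428704*13.592277) = 0.9643

r = 0.9643


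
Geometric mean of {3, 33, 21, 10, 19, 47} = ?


Product = 3 × 33 × 21 × 10 × 19 × 47 = 18565470
GM = 18565470^(1/6) = 16.2724

GM = 16.2724


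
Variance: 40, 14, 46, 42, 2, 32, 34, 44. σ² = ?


Mean = 31.7500
Squared deviations: 68.0625, 315.0625, 203.0625, 105.0625, 885.0625, 0.0625, 5.0625, 150.0625
Sum = 1731.5000
Variance = 1731.5000/8 = 216.4375

Variance = 216.4375


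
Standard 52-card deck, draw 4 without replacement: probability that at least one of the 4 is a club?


P(at least one) = 1 - P(none)
P(none) = (39/52) × (38/51) × (37/50) × (36/49) = 0.303818
P(at least one) = 1 - 0.303818 = 0.6962

P = 0.6962


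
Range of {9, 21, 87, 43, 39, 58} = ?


Max = 87, Min = 9
Range = 87 - 9 = 78

Range = 78


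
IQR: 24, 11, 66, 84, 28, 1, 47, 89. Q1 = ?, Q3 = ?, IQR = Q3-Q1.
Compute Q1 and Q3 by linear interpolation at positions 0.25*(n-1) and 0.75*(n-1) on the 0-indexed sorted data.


Sorted: 1, 11, 24, 28, 47, 66, 84, 89
Q1 (25th %ile) = 20.7500
Q3 (75th %ile) = 70.5000
IQR = 70.5000 - 20.7500 = 49.7500

IQR = 49.7500


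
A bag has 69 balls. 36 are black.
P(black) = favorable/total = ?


P = 36/69 = 0.5217

P = 0.5217


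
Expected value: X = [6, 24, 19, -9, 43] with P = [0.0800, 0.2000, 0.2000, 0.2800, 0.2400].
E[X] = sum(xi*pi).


E[X] = 6*0.0800 + 24*0.2000 + 19*0.2000 - 9*0.2800 + 43*0.2400
= 0.4800 + 4.8000 + 3.8000 - 2.5200 + 10.3200
= 16.8800

E[X] = 16.8800


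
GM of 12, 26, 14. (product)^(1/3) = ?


Product = 12 × 26 × 14 = 4368
GM = 4368^(1/3) = 16.3466

GM = 16.3466


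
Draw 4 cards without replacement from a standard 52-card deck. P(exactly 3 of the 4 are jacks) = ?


Hypergeometric: P(X=3) = C(4,3)·C(48,1) / C(52,4)
= 4 × 48 / 270725
= 192/270725 = 0.0007

P = 0.0007


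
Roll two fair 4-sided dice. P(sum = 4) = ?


Total outcomes = 4×4 = 16
Favorable (sum = 4): 3
P = 3/16 = 0.1875

P = 0.1875


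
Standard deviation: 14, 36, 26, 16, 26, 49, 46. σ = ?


Mean = 30.4286
Variance = 162.2449
SD = sqrt(162.2449) = 12.7375

SD = 12.7375


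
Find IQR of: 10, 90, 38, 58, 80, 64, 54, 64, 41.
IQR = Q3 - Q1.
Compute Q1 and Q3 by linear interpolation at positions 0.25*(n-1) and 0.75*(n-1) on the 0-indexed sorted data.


Sorted: 10, 38, 41, 54, 58, 64, 64, 80, 90
Q1 (25th %ile) = 41.0000
Q3 (75th %ile) = 64.0000
IQR = 64.0000 - 41.0000 = 23.0000

IQR = 23.0000


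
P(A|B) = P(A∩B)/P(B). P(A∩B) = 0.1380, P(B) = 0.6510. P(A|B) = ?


P(A|B) = 0.1380/0.6510 = 0.2120

P(A|B) = 0.2120


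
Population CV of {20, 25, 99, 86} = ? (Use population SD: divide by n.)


Mean = 57.5000
SD = 35.3447
CV = (35.3447/57.5000)*100 = 61.4691%

CV = 61.4691%


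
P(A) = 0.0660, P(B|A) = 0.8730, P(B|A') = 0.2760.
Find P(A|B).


P(B) = P(B|A)*P(A) + P(B|A')*P(A')
= 0.8730*0.0660 + 0.2760*0.9340
= 0.057618 + 0.257784 = 0.315402
P(A|B) = 0.057618/0.315402 = 0.1827

P(A|B) = 0.1827


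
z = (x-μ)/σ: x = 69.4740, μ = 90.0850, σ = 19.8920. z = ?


z = (69.4740 - 90.0850)/19.8920
= -20.6110/19.8920
= -1.0361

z = -1.0361


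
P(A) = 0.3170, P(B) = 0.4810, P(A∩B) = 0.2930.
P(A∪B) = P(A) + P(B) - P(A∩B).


P(A∪B) = 0.3170 + 0.4810 - 0.2930
= 0.7980 - 0.2930
= 0.5050

P(A∪B) = 0.5050


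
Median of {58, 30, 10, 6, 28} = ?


Sorted: 6, 10, 28, 30, 58
n = 5 (odd)
Middle value = 28

Median = 28


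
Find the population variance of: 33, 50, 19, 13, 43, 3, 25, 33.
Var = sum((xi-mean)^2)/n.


Mean = 27.3750
Squared deviations: 31.6406, 511.8906, 70.1406, 206.6406, 244.1406, 594.1406, 5.6406, 31.6406
Sum = 1695.8750
Variance = 1695.8750/8 = 211.9844

Variance = 211.9844


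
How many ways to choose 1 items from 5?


C(5,1) = 5!/(1! × 4!)
= 120/(1 × 24)
= 5

C(5,1) = 5


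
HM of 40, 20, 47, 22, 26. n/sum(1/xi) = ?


Sum of reciprocals = 1/40 + 1/20 + 1/47 + 1/22 + 1/26 = 0.180193
HM = 5/0.180193 = 27.7481

HM = 27.7481


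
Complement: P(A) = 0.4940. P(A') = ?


P(not A) = 1 - 0.4940 = 0.5060

P(not A) = 0.5060


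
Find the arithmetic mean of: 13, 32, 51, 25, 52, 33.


Sum = 13 + 32 + 51 + 25 + 52 + 33 = 206
n = 6
Mean = 206/6 = 34.3333

Mean = 34.3333


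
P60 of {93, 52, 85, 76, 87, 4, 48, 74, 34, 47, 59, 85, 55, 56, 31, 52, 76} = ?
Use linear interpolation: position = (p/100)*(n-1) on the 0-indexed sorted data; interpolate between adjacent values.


Sorted: 4, 31, 34, 47, 48, 52, 52, 55, 56, 59, 74, 76, 76, 85, 85, 87, 93
n = 17
Index = 60/100 * 16 = 9.6000
Lower = data[9] = 59, Upper = data[10] = 74
P60 = 59 + 0.6000*(15) = 68.0000

P60 = 68.0000


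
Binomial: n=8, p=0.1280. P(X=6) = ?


C(8,6) = 28
p^6 = 4.398047e-06
(1-p)^2 = 0.760384
P = 28 * 4.398047e-06 * 0.760384 = 9.3638e-05

P(X=6) = 9.3638e-05


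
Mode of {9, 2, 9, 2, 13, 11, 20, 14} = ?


Frequencies: 2:2, 9:2, 11:1, 13:1, 14:1, 20:1
Max frequency = 2
Mode = 2, 9

Mode = 2, 9


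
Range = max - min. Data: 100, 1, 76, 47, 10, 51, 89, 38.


Max = 100, Min = 1
Range = 100 - 1 = 99

Range = 99


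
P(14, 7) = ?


P(14,7) = 14!/7!
= 87178291200/5040
= 17297280

P(14,7) = 17297280


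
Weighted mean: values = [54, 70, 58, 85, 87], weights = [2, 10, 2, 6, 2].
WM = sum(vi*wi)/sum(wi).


Numerator = 54*2 + 70*10 + 58*2 + 85*6 + 87*2 = 1608
Denominator = 2 + 10 + 2 + 6 + 2 = 22
WM = 1608/22 = 73.0909

WM = 73.0909


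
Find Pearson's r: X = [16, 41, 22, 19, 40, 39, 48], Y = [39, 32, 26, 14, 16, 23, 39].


Mean X = 32.1429, Mean Y = 27.0000
SD X = 11.801072, SD Y = 9.411239
Cov = 15.428571
r = 15.428571/(11.801072*9.411239) = 0.1389

r = 0.1389


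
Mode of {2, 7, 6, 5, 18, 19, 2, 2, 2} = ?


Frequencies: 2:4, 5:1, 6:1, 7:1, 18:1, 19:1
Max frequency = 4
Mode = 2

Mode = 2


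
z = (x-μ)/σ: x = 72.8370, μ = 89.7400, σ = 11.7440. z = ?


z = (72.8370 - 89.7400)/11.7440
= -16.9030/11.7440
= -1.4393

z = -1.4393


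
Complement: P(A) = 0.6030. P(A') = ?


P(not A) = 1 - 0.6030 = 0.3970

P(not A) = 0.3970


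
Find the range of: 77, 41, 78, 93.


Max = 93, Min = 41
Range = 93 - 41 = 52

Range = 52


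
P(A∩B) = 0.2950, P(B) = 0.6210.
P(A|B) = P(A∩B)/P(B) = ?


P(A|B) = 0.2950/0.6210 = 0.4750

P(A|B) = 0.4750


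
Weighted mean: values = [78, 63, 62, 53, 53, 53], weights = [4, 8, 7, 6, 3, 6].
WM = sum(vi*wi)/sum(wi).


Numerator = 78*4 + 63*8 + 62*7 + 53*6 + 53*3 + 53*6 = 2045
Denominator = 4 + 8 + 7 + 6 + 3 + 6 = 34
WM = 2045/34 = 60.1471

WM = 60.1471


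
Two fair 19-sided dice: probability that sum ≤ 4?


Total outcomes = 19×19 = 361
Favorable (sum ≤ 4): 6
P = 6/361 = 0.0166

P = 0.0166


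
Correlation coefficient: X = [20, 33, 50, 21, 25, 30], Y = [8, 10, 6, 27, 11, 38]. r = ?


Mean X = 29.8333, Mean Y = 16.6667
SD X = 10.122856, SD Y = 11.742610
Cov = -35.222222
r = -35.222222/(10.122856*11.742610) = -0.2963

r = -0.2963


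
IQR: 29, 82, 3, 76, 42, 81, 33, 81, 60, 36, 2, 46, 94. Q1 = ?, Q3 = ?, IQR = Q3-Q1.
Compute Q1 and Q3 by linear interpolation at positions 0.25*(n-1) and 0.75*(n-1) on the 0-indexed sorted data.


Sorted: 2, 3, 29, 33, 36, 42, 46, 60, 76, 81, 81, 82, 94
Q1 (25th %ile) = 33.0000
Q3 (75th %ile) = 81.0000
IQR = 81.0000 - 33.0000 = 48.0000

IQR = 48.0000


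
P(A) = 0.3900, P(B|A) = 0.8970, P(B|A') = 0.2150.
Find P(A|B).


P(B) = P(B|A)*P(A) + P(B|A')*P(A')
= 0.8970*0.3900 + 0.2150*0.6100
= 0.349830 + 0.131150 = 0.480980
P(A|B) = 0.349830/0.480980 = 0.7273

P(A|B) = 0.7273


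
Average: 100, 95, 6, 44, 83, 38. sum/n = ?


Sum = 100 + 95 + 6 + 44 + 83 + 38 = 366
n = 6
Mean = 366/6 = 61.0000

Mean = 61.0000


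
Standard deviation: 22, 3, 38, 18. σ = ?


Mean = 20.2500
Variance = 155.1875
SD = sqrt(155.1875) = 12.4574

SD = 12.4574


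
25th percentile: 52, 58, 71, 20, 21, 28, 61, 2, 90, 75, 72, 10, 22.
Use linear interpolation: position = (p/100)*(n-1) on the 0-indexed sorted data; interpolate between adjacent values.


Sorted: 2, 10, 20, 21, 22, 28, 52, 58, 61, 71, 72, 75, 90
n = 13
Index = 25/100 * 12 = 3.0000
Lower = data[3] = 21, Upper = data[4] = 22
P25 = 21 + 0*(1) = 21.0000

P25 = 21.0000


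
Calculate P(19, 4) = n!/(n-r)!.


P(19,4) = 19!/15!
= 121645100408832000/1307674368000
= 93024

P(19,4) = 93024


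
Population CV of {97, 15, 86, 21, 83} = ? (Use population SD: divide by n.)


Mean = 60.4000
SD = 34.9834
CV = (34.9834/60.4000)*100 = 57.9196%

CV = 57.9196%


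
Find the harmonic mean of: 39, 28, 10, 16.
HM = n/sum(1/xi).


Sum of reciprocals = 1/39 + 1/28 + 1/10 + 1/16 = 0.223855
HM = 4/0.223855 = 17.8687

HM = 17.8687


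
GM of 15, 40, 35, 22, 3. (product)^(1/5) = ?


Product = 15 × 40 × 35 × 22 × 3 = 1386000
GM = 1386000^(1/5) = 16.9181

GM = 16.9181


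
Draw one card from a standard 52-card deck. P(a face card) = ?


12 face cards in 52 cards
P = 12/52 = 0.2308

P = 0.2308


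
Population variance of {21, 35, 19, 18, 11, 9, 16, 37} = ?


Mean = 20.7500
Squared deviations: 0.0625, 203.0625, 3.0625, 7.5625, 95.0625, 138.0625, 22.5625, 264.0625
Sum = 733.5000
Variance = 733.5000/8 = 91.6875

Variance = 91.6875


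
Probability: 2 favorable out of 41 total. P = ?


P = 2/41 = 0.0488

P = 0.0488


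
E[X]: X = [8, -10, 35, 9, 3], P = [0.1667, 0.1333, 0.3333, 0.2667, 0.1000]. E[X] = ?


E[X] = 8*0.1667 - 10*0.1333 + 35*0.3333 + 9*0.2667 + 3*0.1000
= 1.3336 - 1.3330 + 11.6655 + 2.4003 + 0.3000
= 14.3664

E[X] = 14.3664


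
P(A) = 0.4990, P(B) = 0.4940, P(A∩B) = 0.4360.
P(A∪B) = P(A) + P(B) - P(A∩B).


P(A∪B) = 0.4990 + 0.4940 - 0.4360
= 0.9930 - 0.4360
= 0.5570

P(A∪B) = 0.5570


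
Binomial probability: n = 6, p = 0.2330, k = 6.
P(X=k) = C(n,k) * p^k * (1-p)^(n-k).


C(6,6) = 1
p^6 = 0.000160
(1-p)^0 = 1.000000
P = 1 * 0.000160 * 1.000000 = 0.0002

P(X=6) = 0.0002


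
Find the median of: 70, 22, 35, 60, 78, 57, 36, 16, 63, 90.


Sorted: 16, 22, 35, 36, 57, 60, 63, 70, 78, 90
n = 10 (even)
Middle values: 57 and 60
Median = (57+60)/2 = 58.5000

Median = 58.5000


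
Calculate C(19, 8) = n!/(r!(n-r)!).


C(19,8) = 19!/(8! × 11!)
= 121645100408832000/(40320 × 39916800)
= 75582

C(19,8) = 75582


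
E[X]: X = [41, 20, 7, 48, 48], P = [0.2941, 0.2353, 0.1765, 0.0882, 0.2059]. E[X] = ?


E[X] = 41*0.2941 + 20*0.2353 + 7*0.1765 + 48*0.0882 + 48*0.2059
= 12.0581 + 4.7060 + 1.2355 + 4.2336 + 9.8832
= 32.1164

E[X] = 32.1164


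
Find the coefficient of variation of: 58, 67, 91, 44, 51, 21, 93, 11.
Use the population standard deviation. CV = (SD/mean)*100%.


Mean = 54.5000
SD = 27.6586
CV = (27.6586/54.5000)*100 = 50.7498%

CV = 50.7498%


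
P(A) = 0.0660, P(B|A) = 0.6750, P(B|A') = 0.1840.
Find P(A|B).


P(B) = P(B|A)*P(A) + P(B|A')*P(A')
= 0.6750*0.0660 + 0.1840*0.9340
= 0.044550 + 0.171856 = 0.216406
P(A|B) = 0.044550/0.216406 = 0.2059

P(A|B) = 0.2059


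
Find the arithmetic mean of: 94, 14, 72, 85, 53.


Sum = 94 + 14 + 72 + 85 + 53 = 318
n = 5
Mean = 318/5 = 63.6000

Mean = 63.6000


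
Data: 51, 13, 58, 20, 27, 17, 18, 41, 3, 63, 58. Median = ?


Sorted: 3, 13, 17, 18, 20, 27, 41, 51, 58, 58, 63
n = 11 (odd)
Middle value = 27

Median = 27


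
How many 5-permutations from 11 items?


P(11,5) = 11!/6!
= 39916800/720
= 55440

P(11,5) = 55440


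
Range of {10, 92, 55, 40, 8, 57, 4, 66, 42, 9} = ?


Max = 92, Min = 4
Range = 92 - 4 = 88

Range = 88


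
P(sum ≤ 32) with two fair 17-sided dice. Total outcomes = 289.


Total outcomes = 17×17 = 289
Favorable (sum ≤ 32): 286
P = 286/289 = 0.9896

P = 0.9896


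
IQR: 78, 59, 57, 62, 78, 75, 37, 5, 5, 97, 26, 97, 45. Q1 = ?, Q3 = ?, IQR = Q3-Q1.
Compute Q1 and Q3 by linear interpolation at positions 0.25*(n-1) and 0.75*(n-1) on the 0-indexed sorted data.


Sorted: 5, 5, 26, 37, 45, 57, 59, 62, 75, 78, 78, 97, 97
Q1 (25th %ile) = 37.0000
Q3 (75th %ile) = 78.0000
IQR = 78.0000 - 37.0000 = 41.0000

IQR = 41.0000


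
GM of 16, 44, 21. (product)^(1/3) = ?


Product = 16 × 44 × 21 = 14784
GM = 14784^(1/3) = 24.5432

GM = 24.5432


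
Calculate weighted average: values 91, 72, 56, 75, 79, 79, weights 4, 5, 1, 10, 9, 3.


Numerator = 91*4 + 72*5 + 56*1 + 75*10 + 79*9 + 79*3 = 2478
Denominator = 4 + 5 + 1 + 10 + 9 + 3 = 32
WM = 2478/32 = 77.4375

WM = 77.4375


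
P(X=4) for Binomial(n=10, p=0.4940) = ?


C(10,4) = 210
p^4 = 0.059554
(1-p)^6 = 0.016784
P = 210 * 0.059554 * 0.016784 = 0.2099

P(X=4) = 0.2099


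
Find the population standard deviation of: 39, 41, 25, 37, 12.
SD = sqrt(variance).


Mean = 30.8000
Variance = 119.3600
SD = sqrt(119.3600) = 10.9252

SD = 10.9252


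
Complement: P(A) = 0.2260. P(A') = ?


P(not A) = 1 - 0.2260 = 0.7740

P(not A) = 0.7740


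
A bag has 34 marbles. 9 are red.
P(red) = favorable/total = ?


P = 9/34 = 0.2647

P = 0.2647


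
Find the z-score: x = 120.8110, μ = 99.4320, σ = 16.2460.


z = (120.8110 - 99.4320)/16.2460
= 21.3790/16.2460
= 1.3160

z = 1.3160


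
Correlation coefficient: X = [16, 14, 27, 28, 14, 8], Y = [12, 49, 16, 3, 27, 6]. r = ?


Mean X = 17.8333, Mean Y = 18.8333
SD X = 7.266743, SD Y = 15.528647
Cov = -32.527778
r = -32.527778/(7.266743*15.528647) = -0.2883

r = -0.2883


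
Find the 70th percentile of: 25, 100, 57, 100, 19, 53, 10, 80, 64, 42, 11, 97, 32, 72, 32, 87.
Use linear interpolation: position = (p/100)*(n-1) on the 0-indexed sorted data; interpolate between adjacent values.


Sorted: 10, 11, 19, 25, 32, 32, 42, 53, 57, 64, 72, 80, 87, 97, 100, 100
n = 16
Index = 70/100 * 15 = 10.5000
Lower = data[10] = 72, Upper = data[11] = 80
P70 = 72 + 0.5000*(8) = 76.0000

P70 = 76.0000


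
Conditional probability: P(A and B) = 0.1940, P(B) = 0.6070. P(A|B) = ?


P(A|B) = 0.1940/0.6070 = 0.3196

P(A|B) = 0.3196


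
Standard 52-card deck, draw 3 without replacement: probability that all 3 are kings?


P(all kings) = (4/52) × (3/51) × (2/50)
= 0.0002

P = 0.0002


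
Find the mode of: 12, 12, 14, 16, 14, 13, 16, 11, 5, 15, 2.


Frequencies: 2:1, 5:1, 11:1, 12:2, 13:1, 14:2, 15:1, 16:2
Max frequency = 2
Mode = 12, 14, 16

Mode = 12, 14, 16


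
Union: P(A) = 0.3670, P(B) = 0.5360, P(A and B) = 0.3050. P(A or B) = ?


P(A∪B) = 0.3670 + 0.5360 - 0.3050
= 0.9030 - 0.3050
= 0.5980

P(A∪B) = 0.5980


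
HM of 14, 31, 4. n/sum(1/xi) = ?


Sum of reciprocals = 1/14 + 1/31 + 1/4 = 0.353687
HM = 3/0.353687 = 8.4821

HM = 8.4821


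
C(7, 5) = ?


C(7,5) = 7!/(5! × 2!)
= 5040/(120 × 2)
= 21

C(7,5) = 21


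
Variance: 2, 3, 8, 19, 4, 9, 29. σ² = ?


Mean = 10.5714
Squared deviations: 73.4694, 57.3265, 6.6122, 71.0408, 43.1837, 2.4694, 339.6122
Sum = 593.7143
Variance = 593.7143/7 = 84.8163

Variance = 84.8163


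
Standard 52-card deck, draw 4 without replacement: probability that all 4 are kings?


P(all kings) = (4/52) × (3/51) × (2/50) × (1/49)
= 3.6938e-06

P = 3.6938e-06


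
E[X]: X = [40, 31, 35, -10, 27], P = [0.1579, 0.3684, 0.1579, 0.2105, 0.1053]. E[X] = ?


E[X] = 40*0.1579 + 31*0.3684 + 35*0.1579 - 10*0.2105 + 27*0.1053
= 6.3160 + 11.4204 + 5.5265 - 2.1050 + 2.8431
= 24.0010

E[X] = 24.0010


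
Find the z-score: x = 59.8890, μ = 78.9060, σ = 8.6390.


z = (59.8890 - 78.9060)/8.6390
= -19.0170/8.6390
= -2.2013

z = -2.2013


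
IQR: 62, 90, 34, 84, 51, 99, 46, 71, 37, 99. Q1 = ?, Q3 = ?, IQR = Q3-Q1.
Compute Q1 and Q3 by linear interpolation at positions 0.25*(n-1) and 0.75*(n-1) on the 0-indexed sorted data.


Sorted: 34, 37, 46, 51, 62, 71, 84, 90, 99, 99
Q1 (25th %ile) = 47.2500
Q3 (75th %ile) = 88.5000
IQR = 88.5000 - 47.2500 = 41.2500

IQR = 41.2500


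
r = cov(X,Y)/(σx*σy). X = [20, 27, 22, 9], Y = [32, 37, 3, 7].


Mean X = 19.5000, Mean Y = 19.7500
SD X = 6.576473, SD Y = 14.922718
Cov = 56.875000
r = 56.875000/(6.576473*14.922718) = 0.5795

r = 0.5795


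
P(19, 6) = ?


P(19,6) = 19!/13!
= 121645100408832000/6227020800
= 19535040

P(19,6) = 19535040


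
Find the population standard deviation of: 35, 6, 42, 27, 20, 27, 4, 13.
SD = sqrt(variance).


Mean = 21.7500
Variance = 160.4375
SD = sqrt(160.4375) = 12.6664

SD = 12.6664


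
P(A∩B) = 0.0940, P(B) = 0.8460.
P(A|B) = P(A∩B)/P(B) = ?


P(A|B) = 0.0940/0.8460 = 0.1111

P(A|B) = 0.1111


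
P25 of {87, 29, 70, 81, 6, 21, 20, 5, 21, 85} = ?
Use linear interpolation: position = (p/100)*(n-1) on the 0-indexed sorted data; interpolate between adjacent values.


Sorted: 5, 6, 20, 21, 21, 29, 70, 81, 85, 87
n = 10
Index = 25/100 * 9 = 2.2500
Lower = data[2] = 20, Upper = data[3] = 21
P25 = 20 + 0.2500*(1) = 20.2500

P25 = 20.2500


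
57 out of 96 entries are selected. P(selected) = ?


P = 57/96 = 0.5938

P = 0.5938


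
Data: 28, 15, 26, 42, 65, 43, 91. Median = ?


Sorted: 15, 26, 28, 42, 43, 65, 91
n = 7 (odd)
Middle value = 42

Median = 42


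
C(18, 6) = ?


C(18,6) = 18!/(6! × 12!)
= 6402373705728000/(720 × 479001600)
= 18564

C(18,6) = 18564


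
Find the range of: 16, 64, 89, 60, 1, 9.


Max = 89, Min = 1
Range = 89 - 1 = 88

Range = 88


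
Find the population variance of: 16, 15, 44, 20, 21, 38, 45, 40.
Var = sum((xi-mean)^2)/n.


Mean = 29.8750
Squared deviations: 192.5156, 221.2656, 199.5156, 97.5156, 78.7656, 66.0156, 228.7656, 102.5156
Sum = 1186.8750
Variance = 1186.8750/8 = 148.3594

Variance = 148.3594


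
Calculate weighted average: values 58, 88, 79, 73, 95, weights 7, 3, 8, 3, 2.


Numerator = 58*7 + 88*3 + 79*8 + 73*3 + 95*2 = 1711
Denominator = 7 + 3 + 8 + 3 + 2 = 23
WM = 1711/23 = 74.3913

WM = 74.3913


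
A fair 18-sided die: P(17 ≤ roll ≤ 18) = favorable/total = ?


Favorable outcomes (17 ≤ roll ≤ 18): 2
Total outcomes = 18
P = 2/18 = 0.1111

P = 0.1111


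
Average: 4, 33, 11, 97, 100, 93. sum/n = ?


Sum = 4 + 33 + 11 + 97 + 100 + 93 = 338
n = 6
Mean = 338/6 = 56.3333

Mean = 56.3333


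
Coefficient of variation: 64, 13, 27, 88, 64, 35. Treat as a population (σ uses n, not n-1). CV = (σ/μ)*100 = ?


Mean = 48.5000
SD = 25.6434
CV = (25.6434/48.5000)*100 = 52.8730%

CV = 52.8730%


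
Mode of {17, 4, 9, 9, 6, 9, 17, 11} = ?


Frequencies: 4:1, 6:1, 9:3, 11:1, 17:2
Max frequency = 3
Mode = 9

Mode = 9


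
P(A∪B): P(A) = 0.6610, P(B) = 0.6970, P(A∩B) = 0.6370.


P(A∪B) = 0.6610 + 0.6970 - 0.6370
= 1.3580 - 0.6370
= 0.7210

P(A∪B) = 0.7210


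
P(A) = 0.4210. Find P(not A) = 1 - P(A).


P(not A) = 1 - 0.4210 = 0.5790

P(not A) = 0.5790


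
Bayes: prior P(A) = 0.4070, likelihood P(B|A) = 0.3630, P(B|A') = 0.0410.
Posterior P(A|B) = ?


P(B) = P(B|A)*P(A) + P(B|A')*P(A')
= 0.3630*0.4070 + 0.0410*0.5930
= 0.147741 + 0.024313 = 0.172054
P(A|B) = 0.147741/0.172054 = 0.8587

P(A|B) = 0.8587


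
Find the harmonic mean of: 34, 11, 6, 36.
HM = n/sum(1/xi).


Sum of reciprocals = 1/34 + 1/11 + 1/6 + 1/36 = 0.314765
HM = 4/0.314765 = 12.7079

HM = 12.7079


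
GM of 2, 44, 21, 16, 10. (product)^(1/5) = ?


Product = 2 × 44 × 21 × 16 × 10 = 295680
GM = 295680^(1/5) = 12.4212

GM = 12.4212


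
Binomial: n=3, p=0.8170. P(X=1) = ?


C(3,1) = 3
p^1 = 0.817000
(1-p)^2 = 0.033489
P = 3 * 0.817000 * 0.033489 = 0.0821

P(X=1) = 0.0821


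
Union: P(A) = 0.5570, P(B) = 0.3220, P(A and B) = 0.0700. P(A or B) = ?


P(A∪B) = 0.5570 + 0.3220 - 0.0700
= 0.8790 - 0.0700
= 0.8090

P(A∪B) = 0.8090


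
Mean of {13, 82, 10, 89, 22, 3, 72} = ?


Sum = 13 + 82 + 10 + 89 + 22 + 3 + 72 = 291
n = 7
Mean = 291/7 = 41.5714

Mean = 41.5714


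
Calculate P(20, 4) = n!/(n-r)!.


P(20,4) = 20!/16!
= 2432902008176640000/20922789888000
= 116280

P(20,4) = 116280


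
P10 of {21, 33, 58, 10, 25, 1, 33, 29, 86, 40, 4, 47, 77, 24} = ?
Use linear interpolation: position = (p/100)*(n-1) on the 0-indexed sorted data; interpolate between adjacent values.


Sorted: 1, 4, 10, 21, 24, 25, 29, 33, 33, 40, 47, 58, 77, 86
n = 14
Index = 10/100 * 13 = 1.3000
Lower = data[1] = 4, Upper = data[2] = 10
P10 = 4 + 0.3000*(6) = 5.8000

P10 = 5.8000


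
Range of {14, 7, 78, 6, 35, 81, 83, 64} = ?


Max = 83, Min = 6
Range = 83 - 6 = 77

Range = 77


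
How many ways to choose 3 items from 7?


C(7,3) = 7!/(3! × 4!)
= 5040/(6 × 24)
= 35

C(7,3) = 35


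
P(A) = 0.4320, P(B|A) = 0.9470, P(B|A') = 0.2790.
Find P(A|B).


P(B) = P(B|A)*P(A) + P(B|A')*P(A')
= 0.9470*0.4320 + 0.2790*0.5680
= 0.409104 + 0.158472 = 0.567576
P(A|B) = 0.409104/0.567576 = 0.7208

P(A|B) = 0.7208


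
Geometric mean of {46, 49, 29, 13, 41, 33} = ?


Product = 46 × 49 × 29 × 13 × 41 × 33 = 1149722574
GM = 1149722574^(1/6) = 32.3667

GM = 32.3667


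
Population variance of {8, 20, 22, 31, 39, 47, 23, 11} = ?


Mean = 25.1250
Squared deviations: 293.2656, 26.2656, 9.7656, 34.5156, 192.5156, 478.5156, 4.5156, 199.5156
Sum = 1238.8750
Variance = 1238.8750/8 = 154.8594

Variance = 154.8594


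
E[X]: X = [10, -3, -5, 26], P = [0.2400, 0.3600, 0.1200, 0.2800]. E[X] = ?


E[X] = 10*0.2400 - 3*0.3600 - 5*0.1200 + 26*0.2800
= 2.4000 - 1.0800 - 0.6000 + 7.2800
= 8.0000

E[X] = 8.0000


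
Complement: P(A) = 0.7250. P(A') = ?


P(not A) = 1 - 0.7250 = 0.2750

P(not A) = 0.2750


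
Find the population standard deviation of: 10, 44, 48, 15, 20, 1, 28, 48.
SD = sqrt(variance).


Mean = 26.7500
Variance = 291.1875
SD = sqrt(291.1875) = 17.0642

SD = 17.0642


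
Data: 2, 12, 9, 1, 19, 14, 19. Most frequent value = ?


Frequencies: 1:1, 2:1, 9:1, 12:1, 14:1, 19:2
Max frequency = 2
Mode = 19

Mode = 19


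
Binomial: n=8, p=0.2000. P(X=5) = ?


C(8,5) = 56
p^5 = 0.000320
(1-p)^3 = 0.512000
P = 56 * 0.000320 * 0.512000 = 0.0092

P(X=5) = 0.0092


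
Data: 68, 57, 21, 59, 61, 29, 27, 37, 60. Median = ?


Sorted: 21, 27, 29, 37, 57, 59, 60, 61, 68
n = 9 (odd)
Middle value = 57

Median = 57


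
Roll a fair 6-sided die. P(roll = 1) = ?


Favorable outcomes (roll = 1): 1
Total outcomes = 6
P = 1/6 = 0.1667

P = 0.1667


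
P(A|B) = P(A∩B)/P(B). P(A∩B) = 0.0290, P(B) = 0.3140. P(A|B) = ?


P(A|B) = 0.0290/0.3140 = 0.0924

P(A|B) = 0.0924


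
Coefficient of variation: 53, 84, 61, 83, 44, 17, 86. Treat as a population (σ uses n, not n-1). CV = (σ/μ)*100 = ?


Mean = 61.1429
SD = 23.6850
CV = (23.6850/61.1429)*100 = 38.7372%

CV = 38.7372%


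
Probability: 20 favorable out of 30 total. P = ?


P = 20/30 = 0.6667

P = 0.6667


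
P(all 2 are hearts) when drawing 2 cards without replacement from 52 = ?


P(all hearts) = (13/52) × (12/51)
= 0.0588

P = 0.0588


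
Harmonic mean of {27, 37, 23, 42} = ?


Sum of reciprocals = 1/27 + 1/37 + 1/23 + 1/42 = 0.131352
HM = 4/0.131352 = 30.4526

HM = 30.4526


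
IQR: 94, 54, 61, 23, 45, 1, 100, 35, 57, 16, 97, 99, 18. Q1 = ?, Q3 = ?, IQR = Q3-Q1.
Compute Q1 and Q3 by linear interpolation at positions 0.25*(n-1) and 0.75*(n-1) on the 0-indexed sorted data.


Sorted: 1, 16, 18, 23, 35, 45, 54, 57, 61, 94, 97, 99, 100
Q1 (25th %ile) = 23.0000
Q3 (75th %ile) = 94.0000
IQR = 94.0000 - 23.0000 = 71.0000

IQR = 71.0000


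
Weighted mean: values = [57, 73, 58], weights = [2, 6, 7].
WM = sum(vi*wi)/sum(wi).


Numerator = 57*2 + 73*6 + 58*7 = 958
Denominator = 2 + 6 + 7 = 15
WM = 958/15 = 63.8667

WM = 63.8667


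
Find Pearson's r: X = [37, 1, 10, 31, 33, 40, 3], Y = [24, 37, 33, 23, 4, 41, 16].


Mean X = 22.1429, Mean Y = 25.4286
SD X = 15.569463, SD Y = 11.890658
Cov = -21.918367
r = -21.918367/(15.569463*11.890658) = -0.1184

r = -0.1184


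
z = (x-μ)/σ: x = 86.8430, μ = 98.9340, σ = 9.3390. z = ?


z = (86.8430 - 98.9340)/9.3390
= -12.0910/9.3390
= -1.2947

z = -1.2947


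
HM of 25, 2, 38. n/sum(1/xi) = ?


Sum of reciprocals = 1/25 + 1/2 + 1/38 = 0.566316
HM = 3/0.566316 = 5.2974

HM = 5.2974


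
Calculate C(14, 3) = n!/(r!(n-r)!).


C(14,3) = 14!/(3! × 11!)
= 87178291200/(6 × 39916800)
= 364

C(14,3) = 364


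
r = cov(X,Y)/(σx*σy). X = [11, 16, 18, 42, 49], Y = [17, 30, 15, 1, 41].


Mean X = 27.2000, Mean Y = 20.8000
SD X = 15.276125, SD Y = 13.658697
Cov = 31.840000
r = 31.840000/(15.276125*13.658697) = 0.1526

r = 0.1526


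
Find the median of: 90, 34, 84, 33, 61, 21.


Sorted: 21, 33, 34, 61, 84, 90
n = 6 (even)
Middle values: 34 and 61
Median = (34+61)/2 = 47.5000

Median = 47.5000


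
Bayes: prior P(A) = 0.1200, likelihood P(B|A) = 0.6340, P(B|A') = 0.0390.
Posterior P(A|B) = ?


P(B) = P(B|A)*P(A) + P(B|A')*P(A')
= 0.6340*0.1200 + 0.0390*0.8800
= 0.076080 + 0.034320 = 0.110400
P(A|B) = 0.076080/0.110400 = 0.6891

P(A|B) = 0.6891


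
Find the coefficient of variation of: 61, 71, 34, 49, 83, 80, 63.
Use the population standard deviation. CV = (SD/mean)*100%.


Mean = 63.0000
SD = 16.0089
CV = (16.0089/63.0000)*100 = 25.4110%

CV = 25.4110%


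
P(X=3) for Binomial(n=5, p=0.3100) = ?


C(5,3) = 10
p^3 = 0.029791
(1-p)^2 = 0.476100
P = 10 * 0.029791 * 0.476100 = 0.1418

P(X=3) = 0.1418


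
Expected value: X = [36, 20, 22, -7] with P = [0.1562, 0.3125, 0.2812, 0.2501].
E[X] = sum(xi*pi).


E[X] = 36*0.1562 + 20*0.3125 + 22*0.2812 - 7*0.2501
= 5.6232 + 6.2500 + 6.1864 - 1.7507
= 16.3089

E[X] = 16.3089


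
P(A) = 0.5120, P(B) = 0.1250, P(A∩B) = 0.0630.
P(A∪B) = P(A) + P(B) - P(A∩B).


P(A∪B) = 0.5120 + 0.1250 - 0.0630
= 0.6370 - 0.0630
= 0.5740

P(A∪B) = 0.5740


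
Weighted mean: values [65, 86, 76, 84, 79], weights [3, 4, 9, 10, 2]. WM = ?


Numerator = 65*3 + 86*4 + 76*9 + 84*10 + 79*2 = 2221
Denominator = 3 + 4 + 9 + 10 + 2 = 28
WM = 2221/28 = 79.3214

WM = 79.3214


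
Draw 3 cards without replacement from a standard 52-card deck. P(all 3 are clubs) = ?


P(all clubs) = (13/52) × (12/51) × (11/50)
= 0.0129

P = 0.0129


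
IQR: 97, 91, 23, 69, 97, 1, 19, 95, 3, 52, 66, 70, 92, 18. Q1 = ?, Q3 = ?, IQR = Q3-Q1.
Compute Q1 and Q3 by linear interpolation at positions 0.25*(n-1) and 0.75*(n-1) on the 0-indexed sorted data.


Sorted: 1, 3, 18, 19, 23, 52, 66, 69, 70, 91, 92, 95, 97, 97
Q1 (25th %ile) = 20.0000
Q3 (75th %ile) = 91.7500
IQR = 91.7500 - 20.0000 = 71.7500

IQR = 71.7500


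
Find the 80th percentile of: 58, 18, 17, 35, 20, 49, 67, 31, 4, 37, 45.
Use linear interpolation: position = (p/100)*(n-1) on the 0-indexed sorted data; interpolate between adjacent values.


Sorted: 4, 17, 18, 20, 31, 35, 37, 45, 49, 58, 67
n = 11
Index = 80/100 * 10 = 8.0000
Lower = data[8] = 49, Upper = data[9] = 58
P80 = 49 + 0*(9) = 49.0000

P80 = 49.0000


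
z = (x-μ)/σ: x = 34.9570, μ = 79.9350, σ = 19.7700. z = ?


z = (34.9570 - 79.9350)/19.7700
= -44.9780/19.7700
= -2.2751

z = -2.2751


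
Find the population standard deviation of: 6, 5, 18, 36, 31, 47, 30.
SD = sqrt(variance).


Mean = 24.7143
Variance = 210.7755
SD = sqrt(210.7755) = 14.5181

SD = 14.5181


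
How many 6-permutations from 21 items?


P(21,6) = 21!/15!
= 51090942171709440000/1307674368000
= 39070080

P(21,6) = 39070080


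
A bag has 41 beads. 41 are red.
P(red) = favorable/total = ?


P = 41/41 = 1.0000

P = 1.0000


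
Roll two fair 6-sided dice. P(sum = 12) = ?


Total outcomes = 6×6 = 36
Favorable (sum = 12): 1
P = 1/36 = 0.0278

P = 0.0278


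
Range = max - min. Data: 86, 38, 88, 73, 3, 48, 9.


Max = 88, Min = 3
Range = 88 - 3 = 85

Range = 85


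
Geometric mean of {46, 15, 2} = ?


Product = 46 × 15 × 2 = 1380
GM = 1380^(1/3) = 11.1334

GM = 11.1334


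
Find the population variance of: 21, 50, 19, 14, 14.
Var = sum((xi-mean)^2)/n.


Mean = 23.6000
Squared deviations: 6.7600, 696.9600, 21.1600, 92.1600, 92.1600
Sum = 909.2000
Variance = 909.2000/5 = 181.8400

Variance = 181.8400


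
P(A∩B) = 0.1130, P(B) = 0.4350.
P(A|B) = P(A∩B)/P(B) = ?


P(A|B) = 0.1130/0.4350 = 0.2598

P(A|B) = 0.2598


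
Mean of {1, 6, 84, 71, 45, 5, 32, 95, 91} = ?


Sum = 1 + 6 + 84 + 71 + 45 + 5 + 32 + 95 + 91 = 430
n = 9
Mean = 430/9 = 47.7778

Mean = 47.7778


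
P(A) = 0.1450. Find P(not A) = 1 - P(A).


P(not A) = 1 - 0.1450 = 0.8550

P(not A) = 0.8550


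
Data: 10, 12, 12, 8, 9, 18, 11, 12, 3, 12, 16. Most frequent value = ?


Frequencies: 3:1, 8:1, 9:1, 10:1, 11:1, 12:4, 16:1, 18:1
Max frequency = 4
Mode = 12

Mode = 12


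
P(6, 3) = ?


P(6,3) = 6!/3!
= 720/6
= 120

P(6,3) = 120


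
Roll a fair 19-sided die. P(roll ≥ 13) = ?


Favorable outcomes (roll ≥ 13): 7
Total outcomes = 19
P = 7/19 = 0.3684

P = 0.3684


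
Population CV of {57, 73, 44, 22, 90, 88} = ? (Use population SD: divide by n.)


Mean = 62.3333
SD = 24.2533
CV = (24.2533/62.3333)*100 = 38.9090%

CV = 38.9090%


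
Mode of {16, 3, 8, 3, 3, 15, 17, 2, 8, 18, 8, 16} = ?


Frequencies: 2:1, 3:3, 8:3, 15:1, 16:2, 17:1, 18:1
Max frequency = 3
Mode = 3, 8

Mode = 3, 8


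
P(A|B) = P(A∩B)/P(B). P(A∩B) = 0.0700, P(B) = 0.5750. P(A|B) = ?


P(A|B) = 0.0700/0.5750 = 0.1217

P(A|B) = 0.1217


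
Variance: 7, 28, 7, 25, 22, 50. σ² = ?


Mean = 23.1667
Squared deviations: 261.3611, 23.3611, 261.3611, 3.3611, 1.3611, 720.0278
Sum = 1270.8333
Variance = 1270.8333/6 = 211.8056

Variance = 211.8056


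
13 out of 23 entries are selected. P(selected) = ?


P = 13/23 = 0.5652

P = 0.5652


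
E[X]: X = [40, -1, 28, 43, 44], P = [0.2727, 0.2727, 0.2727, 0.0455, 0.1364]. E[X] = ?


E[X] = 40*0.2727 - 1*0.2727 + 28*0.2727 + 43*0.0455 + 44*0.1364
= 10.9080 - 0.2727 + 7.6356 + 1.9565 + 6.0016
= 26.2290

E[X] = 26.2290


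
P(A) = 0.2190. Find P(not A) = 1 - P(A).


P(not A) = 1 - 0.2190 = 0.7810

P(not A) = 0.7810


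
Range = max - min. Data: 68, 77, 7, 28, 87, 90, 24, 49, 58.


Max = 90, Min = 7
Range = 90 - 7 = 83

Range = 83


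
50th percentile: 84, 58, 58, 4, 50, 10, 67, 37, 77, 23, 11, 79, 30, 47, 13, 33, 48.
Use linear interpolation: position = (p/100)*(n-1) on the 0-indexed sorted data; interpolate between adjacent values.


Sorted: 4, 10, 11, 13, 23, 30, 33, 37, 47, 48, 50, 58, 58, 67, 77, 79, 84
n = 17
Index = 50/100 * 16 = 8.0000
Lower = data[8] = 47, Upper = data[9] = 48
P50 = 47 + 0*(1) = 47.0000

P50 = 47.0000


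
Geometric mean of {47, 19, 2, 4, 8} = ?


Product = 47 × 19 × 2 × 4 × 8 = 57152
GM = 57152^(1/5) = 8.9414

GM = 8.9414
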